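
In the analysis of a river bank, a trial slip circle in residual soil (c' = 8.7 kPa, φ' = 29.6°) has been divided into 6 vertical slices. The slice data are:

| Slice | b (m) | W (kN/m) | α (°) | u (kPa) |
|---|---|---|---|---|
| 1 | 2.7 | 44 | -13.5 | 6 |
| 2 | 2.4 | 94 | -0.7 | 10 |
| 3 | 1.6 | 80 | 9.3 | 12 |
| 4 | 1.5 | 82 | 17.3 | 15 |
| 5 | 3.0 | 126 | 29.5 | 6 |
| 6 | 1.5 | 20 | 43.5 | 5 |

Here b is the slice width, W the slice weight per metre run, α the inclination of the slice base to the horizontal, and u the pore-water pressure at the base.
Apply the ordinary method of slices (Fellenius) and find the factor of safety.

FS = 2.88

Ordinary method of slices: FS = Σ[c'·Δl_i + (W_i cosα_i − u_i·Δl_i)·tanφ'] / Σ W_i sinα_i, with Δl_i = b_i / cosα_i.
Slice 1: Δl = 2.7/cos(-13.5°) = 2.777 m; N'_1 = 44·cos(-13.5°) − 6·2.777 = 26.1; c'Δl = 24.16; W sinα = -10.3
Slice 2: Δl = 2.4/cos(-0.7°) = 2.400 m; N'_2 = 94·cos(-0.7°) − 10·2.400 = 70.0; c'Δl = 20.88; W sinα = -1.1
Slice 3: Δl = 1.6/cos9.3° = 1.621 m; N'_3 = 80·cos9.3° − 12·1.621 = 59.5; c'Δl = 14.11; W sinα = 12.9
Slice 4: Δl = 1.5/cos17.3° = 1.571 m; N'_4 = 82·cos17.3° − 15·1.571 = 54.7; c'Δl = 13.67; W sinα = 24.4
Slice 5: Δl = 3.0/cos29.5° = 3.447 m; N'_5 = 126·cos29.5° − 6·3.447 = 89.0; c'Δl = 29.99; W sinα = 62.0
Slice 6: Δl = 1.5/cos43.5° = 2.068 m; N'_6 = 20·cos43.5° − 5·2.068 = 4.2; c'Δl = 17.99; W sinα = 13.8
Σc'Δl = 120.8 kN/m; ΣN' = 303.5 kN/m; ΣW sinα = 101.7 kN/m
Resisting = 120.8 + 303.5·tan29.6° = 120.8 + 172.4 = 293.2 kN/m
FS = 293.2 / 101.7 = 2.883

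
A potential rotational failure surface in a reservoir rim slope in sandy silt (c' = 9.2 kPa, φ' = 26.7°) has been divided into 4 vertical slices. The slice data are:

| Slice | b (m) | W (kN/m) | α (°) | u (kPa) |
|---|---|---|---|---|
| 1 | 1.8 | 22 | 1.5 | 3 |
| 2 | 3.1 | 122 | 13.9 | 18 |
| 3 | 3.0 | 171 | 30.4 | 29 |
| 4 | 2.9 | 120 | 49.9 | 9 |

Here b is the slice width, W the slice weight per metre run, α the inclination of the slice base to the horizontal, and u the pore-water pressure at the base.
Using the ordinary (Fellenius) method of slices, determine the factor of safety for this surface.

Ordinary method of slices: FS = Σ[c'·Δl_i + (W_i cosα_i − u_i·Δl_i)·tanφ'] / Σ W_i sinα_i, with Δl_i = b_i / cosα_i.
Slice 1: Δl = 1.8/cos1.5° = 1.801 m; N'_1 = 22·cos1.5° − 3·1.801 = 16.6; c'Δl = 16.57; W sinα = 0.6
Slice 2: Δl = 3.1/cos13.9° = 3.194 m; N'_2 = 122·cos13.9° − 18·3.194 = 60.9; c'Δl = 29.38; W sinα = 29.3
Slice 3: Δl = 3.0/cos30.4° = 3.478 m; N'_3 = 171·cos30.4° − 29·3.478 = 46.6; c'Δl = 32.00; W sinα = 86.5
Slice 4: Δl = 2.9/cos49.9° = 4.502 m; N'_4 = 120·cos49.9° − 9·4.502 = 36.8; c'Δl = 41.42; W sinα = 91.8
Σc'Δl = 119.4 kN/m; ΣN' = 160.9 kN/m; ΣW sinα = 208.2 kN/m
Resisting = 119.4 + 160.9·tan26.7° = 119.4 + 80.9 = 200.3 kN/m
FS = 200.3 / 208.2 = 0.962

FS = 0.96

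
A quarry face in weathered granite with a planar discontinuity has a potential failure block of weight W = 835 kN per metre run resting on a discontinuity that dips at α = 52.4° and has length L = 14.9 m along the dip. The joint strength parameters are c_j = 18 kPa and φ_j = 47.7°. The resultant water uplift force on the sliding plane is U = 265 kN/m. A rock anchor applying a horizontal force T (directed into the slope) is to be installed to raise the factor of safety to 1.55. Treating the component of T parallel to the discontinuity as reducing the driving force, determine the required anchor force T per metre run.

Resolving forces along and normal to the sliding plane, with the horizontal anchor force T adding T·sinα to the effective normal force and T·cosα acting up the plane against the driving force:
FS = [c_jL + (W cosα − U + T sinα) tanφ_j] / [W sinα − T cosα]
Without the anchor: N' = 244.5 kN/m, driving T_d = 661.6 kN/m, resisting R = 18·14.9 + 244.5·tan47.7° = 536.9 kN/m, FS = 0.81.
Setting FS = 1.55 and solving for T:
1.55·(661.6 − T cos52.4°) = 536.9 + T sin52.4°·tan47.7°
T·(sin52.4°·tan47.7° + 1.55·cos52.4°) = 1.55·661.6 − 536.9
T·(0.7923·1.0990 + 1.55·0.6101) = 1025.4 − 536.9 = 488.6
T·1.8164 = 488.6
T = 269.0 kN/m

T = 269 kN/m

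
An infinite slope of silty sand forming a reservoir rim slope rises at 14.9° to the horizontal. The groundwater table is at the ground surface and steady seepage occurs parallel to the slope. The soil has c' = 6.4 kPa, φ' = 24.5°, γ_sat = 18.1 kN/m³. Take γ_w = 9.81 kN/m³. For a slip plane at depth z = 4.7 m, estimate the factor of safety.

With seepage parallel to the slope and the water table at the surface, the effective normal stress on the slip plane uses the buoyant unit weight γ' = γ_sat − γ_w while the driving shear stress uses γ_sat:
FS = [c' + γ' z cos²β tanφ'] / [γ_sat z sinβ cosβ]
γ' = 18.1 − 9.81 = 8.29 kN/m³
Numerator = 6.4 + 8.29·4.7·cos²14.9°·tan24.5° = 6.4 + 8.29·4.7·0.9339·0.4557 = 22.982 kPa
Denominator = 18.1·4.7·sin14.9°·cos14.9° = 18.1·4.7·0.2571·0.9664 = 21.139 kPa
FS = 22.982 / 21.139 = 1.087

FS = 1.09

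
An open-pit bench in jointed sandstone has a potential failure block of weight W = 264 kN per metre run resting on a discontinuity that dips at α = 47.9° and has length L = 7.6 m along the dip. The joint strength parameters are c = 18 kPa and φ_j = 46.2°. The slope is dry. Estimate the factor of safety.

FS = 1.64

Resolving the block weight along and normal to the plane and applying the Mohr–Coulomb strength on the joint:
N' = W cosα = 264·cos47.9° = 177.0 kN/m
Driving force T = W sinα = 264·sin47.9° = 195.9 kN/m
Resisting force R = c·L + N'·tanφ_j = 18·7.6 + 177.0·tan46.2° = 136.8 + 184.6 = 321.4 kN/m
FS = R / T = 321.4 / 195.9 = 1.641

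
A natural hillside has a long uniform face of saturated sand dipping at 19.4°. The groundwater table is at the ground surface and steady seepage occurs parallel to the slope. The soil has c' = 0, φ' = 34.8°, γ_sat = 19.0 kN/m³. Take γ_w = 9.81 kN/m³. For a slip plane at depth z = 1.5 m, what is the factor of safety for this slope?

FS = 0.95

With seepage parallel to the slope and the water table at the surface, the effective normal stress on the slip plane uses the buoyant unit weight γ' = γ_sat − γ_w while the driving shear stress uses γ_sat:
FS = [c' + γ' z cos²β tanφ'] / [γ_sat z sinβ cosβ]
(For c' = 0 this reduces to FS = (γ'/γ_sat)·tanφ'/tanβ.)
γ' = 19.0 − 9.81 = 9.19 kN/m³
Numerator = 0.0 + 9.19·1.5·cos²19.4°·tan34.8° = 0.0 + 9.19·1.5·0.8897·0.6950 = 8.524 kPa
Denominator = 19.0·1.5·sin19.4°·cos19.4° = 19.0·1.5·0.3322·0.9432 = 8.929 kPa
FS = 8.524 / 8.929 = 0.955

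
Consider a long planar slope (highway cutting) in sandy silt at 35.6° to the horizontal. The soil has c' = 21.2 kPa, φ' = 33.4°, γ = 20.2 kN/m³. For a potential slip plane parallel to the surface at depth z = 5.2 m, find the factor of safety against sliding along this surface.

For an infinite slope with a slip plane parallel to the surface (no pore pressure): FS = [c' + γz cos²β tanφ'] / [γz sinβ cosβ].
γz = 20.2·5.2 = 105.04 kN/m²
Numerator = 21.2 + 105.04·cos²35.6°·tan33.4° = 21.2 + 105.04·0.6611·0.6594 = 66.991 kPa
Denominator = 105.04·sin35.6°·cos35.6° = 105.04·0.5821·0.8131 = 49.718 kPa
FS = 66.991 / 49.718 = 1.347

FS = 1.35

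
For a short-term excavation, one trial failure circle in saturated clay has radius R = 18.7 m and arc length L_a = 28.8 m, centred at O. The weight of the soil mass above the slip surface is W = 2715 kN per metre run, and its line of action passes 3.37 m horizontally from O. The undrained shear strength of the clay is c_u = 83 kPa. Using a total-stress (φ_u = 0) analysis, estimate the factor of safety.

Taking moments about the centre O, the resisting moment is provided by the undrained shear strength acting along the arc:
M_R = c_u·L_a·R = 83·28.80·18.7 = 44700.5 kN·m/m
M_D = W·d = 2715·3.37 = 9149.6 kN·m/m
FS = M_R / M_D = 44700.5 / 9149.6 = 4.886

FS = 4.89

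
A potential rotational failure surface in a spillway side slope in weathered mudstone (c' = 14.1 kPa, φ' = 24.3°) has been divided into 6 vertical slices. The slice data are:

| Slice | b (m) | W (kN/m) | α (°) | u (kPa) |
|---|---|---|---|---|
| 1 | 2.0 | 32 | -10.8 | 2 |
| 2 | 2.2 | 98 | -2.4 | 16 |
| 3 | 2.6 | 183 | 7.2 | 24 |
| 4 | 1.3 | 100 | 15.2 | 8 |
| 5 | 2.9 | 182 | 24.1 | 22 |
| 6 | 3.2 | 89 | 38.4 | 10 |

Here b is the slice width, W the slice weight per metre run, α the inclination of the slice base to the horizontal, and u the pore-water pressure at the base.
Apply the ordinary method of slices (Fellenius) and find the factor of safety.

FS = 2.42

Ordinary method of slices: FS = Σ[c'·Δl_i + (W_i cosα_i − u_i·Δl_i)·tanφ'] / Σ W_i sinα_i, with Δl_i = b_i / cosα_i.
Slice 1: Δl = 2.0/cos(-10.8°) = 2.036 m; N'_1 = 32·cos(-10.8°) − 2·2.036 = 27.4; c'Δl = 28.71; W sinα = -6.0
Slice 2: Δl = 2.2/cos(-2.4°) = 2.202 m; N'_2 = 98·cos(-2.4°) − 16·2.202 = 62.7; c'Δl = 31.05; W sinα = -4.1
Slice 3: Δl = 2.6/cos7.2° = 2.621 m; N'_3 = 183·cos7.2° − 24·2.621 = 118.7; c'Δl = 36.95; W sinα = 22.9
Slice 4: Δl = 1.3/cos15.2° = 1.347 m; N'_4 = 100·cos15.2° − 8·1.347 = 85.7; c'Δl = 18.99; W sinα = 26.2
Slice 5: Δl = 2.9/cos24.1° = 3.177 m; N'_5 = 182·cos24.1° − 22·3.177 = 96.2; c'Δl = 44.79; W sinα = 74.3
Slice 6: Δl = 3.2/cos38.4° = 4.083 m; N'_6 = 89·cos38.4° − 10·4.083 = 28.9; c'Δl = 57.57; W sinα = 55.3
Σc'Δl = 218.1 kN/m; ΣN' = 419.6 kN/m; ΣW sinα = 168.7 kN/m
Resisting = 218.1 + 419.6·tan24.3° = 218.1 + 189.5 = 407.5 kN/m
FS = 407.5 / 168.7 = 2.416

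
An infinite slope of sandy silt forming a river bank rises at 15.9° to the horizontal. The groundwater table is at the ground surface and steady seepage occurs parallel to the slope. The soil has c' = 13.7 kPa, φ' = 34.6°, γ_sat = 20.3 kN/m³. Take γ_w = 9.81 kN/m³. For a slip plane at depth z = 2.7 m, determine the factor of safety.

FS = 2.20

With seepage parallel to the slope and the water table at the surface, the effective normal stress on the slip plane uses the buoyant unit weight γ' = γ_sat − γ_w while the driving shear stress uses γ_sat:
FS = [c' + γ' z cos²β tanφ'] / [γ_sat z sinβ cosβ]
γ' = 20.3 − 9.81 = 10.49 kN/m³
Numerator = 13.7 + 10.49·2.7·cos²15.9°·tan34.6° = 13.7 + 10.49·2.7·0.9249·0.6899 = 31.772 kPa
Denominator = 20.3·2.7·sin15.9°·cos15.9° = 20.3·2.7·0.2740·0.9617 = 14.441 kPa
FS = 31.772 / 14.441 = 2.200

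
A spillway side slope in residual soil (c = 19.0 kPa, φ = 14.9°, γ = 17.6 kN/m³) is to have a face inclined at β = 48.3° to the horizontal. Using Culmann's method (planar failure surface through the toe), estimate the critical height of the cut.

H_c = 18.87 m

Culmann's analysis gives the critical failure plane at α_cr = (β + φ)/2 = (48.3 + 14.9)/2 = 31.6°, and the critical height
H_c = (4c/γ) · sinβ cosφ / [1 − cos(β − φ)]
    = (4·19.0/17.6) · sin48.3°·cos14.9° / [1 − cos(33.4°)]
    = 4.318 · 0.7466·0.9664 / [1 − 0.8348]
    = 4.318 · 0.7215 / 0.1652
    = 18.87 m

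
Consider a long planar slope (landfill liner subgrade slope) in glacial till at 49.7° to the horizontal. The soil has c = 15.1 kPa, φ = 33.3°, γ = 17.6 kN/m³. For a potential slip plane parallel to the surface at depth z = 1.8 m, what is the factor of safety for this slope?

For an infinite slope with a slip plane parallel to the surface (no pore pressure): FS = [c + γz cos²β tanφ] / [γz sinβ cosβ].
γz = 17.6·1.8 = 31.68 kN/m²
Numerator = 15.1 + 31.68·cos²49.7°·tan33.3° = 15.1 + 31.68·0.4183·0.6569 = 23.806 kPa
Denominator = 31.68·sin49.7°·cos49.7° = 31.68·0.7627·0.6468 = 15.627 kPa
FS = 23.806 / 15.627 = 1.523

FS = 1.52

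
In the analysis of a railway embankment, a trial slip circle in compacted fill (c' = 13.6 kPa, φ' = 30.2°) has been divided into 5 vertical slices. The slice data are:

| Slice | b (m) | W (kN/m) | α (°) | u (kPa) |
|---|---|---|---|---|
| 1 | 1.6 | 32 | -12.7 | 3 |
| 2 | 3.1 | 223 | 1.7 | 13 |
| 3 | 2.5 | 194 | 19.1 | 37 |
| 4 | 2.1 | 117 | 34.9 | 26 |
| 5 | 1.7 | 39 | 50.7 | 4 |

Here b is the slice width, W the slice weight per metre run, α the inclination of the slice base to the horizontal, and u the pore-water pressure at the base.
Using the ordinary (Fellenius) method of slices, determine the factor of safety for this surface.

FS = 2.30

Ordinary method of slices: FS = Σ[c'·Δl_i + (W_i cosα_i − u_i·Δl_i)·tanφ'] / Σ W_i sinα_i, with Δl_i = b_i / cosα_i.
Slice 1: Δl = 1.6/cos(-12.7°) = 1.640 m; N'_1 = 32·cos(-12.7°) − 3·1.640 = 26.3; c'Δl = 22.31; W sinα = -7.0
Slice 2: Δl = 3.1/cos1.7° = 3.101 m; N'_2 = 223·cos1.7° − 13·3.101 = 182.6; c'Δl = 42.18; W sinα = 6.6
Slice 3: Δl = 2.5/cos19.1° = 2.646 m; N'_3 = 194·cos19.1° − 37·2.646 = 85.4; c'Δl = 35.98; W sinα = 63.5
Slice 4: Δl = 2.1/cos34.9° = 2.561 m; N'_4 = 117·cos34.9° − 26·2.561 = 29.4; c'Δl = 34.82; W sinα = 66.9
Slice 5: Δl = 1.7/cos50.7° = 2.684 m; N'_5 = 39·cos50.7° − 4·2.684 = 14.0; c'Δl = 36.50; W sinα = 30.2
Σc'Δl = 171.8 kN/m; ΣN' = 337.7 kN/m; ΣW sinα = 160.2 kN/m
Resisting = 171.8 + 337.7·tan30.2° = 171.8 + 196.5 = 368.3 kN/m
FS = 368.3 / 160.2 = 2.299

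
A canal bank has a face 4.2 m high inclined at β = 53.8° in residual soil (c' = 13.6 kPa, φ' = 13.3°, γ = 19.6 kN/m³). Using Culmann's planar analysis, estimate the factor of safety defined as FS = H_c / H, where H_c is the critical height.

H_c = (4c'/γ) · sinβ cosφ' / [1 − cos(β − φ')]
    = (4·13.6/19.6) · sin53.8°·cos13.3° / [1 − cos40.5°]
    = 2.776 · 0.7853 / 0.2396 = 9.10 m
FS = H_c / H = 9.10 / 4.2 = 2.166

FS = 2.17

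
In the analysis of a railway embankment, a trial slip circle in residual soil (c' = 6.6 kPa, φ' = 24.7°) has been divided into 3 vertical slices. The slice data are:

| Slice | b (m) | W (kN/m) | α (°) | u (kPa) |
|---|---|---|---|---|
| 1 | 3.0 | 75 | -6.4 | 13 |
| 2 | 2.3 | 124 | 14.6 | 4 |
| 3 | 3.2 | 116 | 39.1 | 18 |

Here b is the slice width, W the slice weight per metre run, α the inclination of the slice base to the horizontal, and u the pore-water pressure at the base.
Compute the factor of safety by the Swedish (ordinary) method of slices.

FS = 1.43

Ordinary method of slices: FS = Σ[c'·Δl_i + (W_i cosα_i − u_i·Δl_i)·tanφ'] / Σ W_i sinα_i, with Δl_i = b_i / cosα_i.
Slice 1: Δl = 3.0/cos(-6.4°) = 3.019 m; N'_1 = 75·cos(-6.4°) − 13·3.019 = 35.3; c'Δl = 19.92; W sinα = -8.4
Slice 2: Δl = 2.3/cos14.6° = 2.377 m; N'_2 = 124·cos14.6° − 4·2.377 = 110.5; c'Δl = 15.69; W sinα = 31.3
Slice 3: Δl = 3.2/cos39.1° = 4.123 m; N'_3 = 116·cos39.1° − 18·4.123 = 15.8; c'Δl = 27.21; W sinα = 73.2
Σc'Δl = 62.8 kN/m; ΣN' = 161.6 kN/m; ΣW sinα = 96.1 kN/m
Resisting = 62.8 + 161.6·tan24.7° = 62.8 + 74.3 = 137.1 kN/m
FS = 137.1 / 96.1 = 1.428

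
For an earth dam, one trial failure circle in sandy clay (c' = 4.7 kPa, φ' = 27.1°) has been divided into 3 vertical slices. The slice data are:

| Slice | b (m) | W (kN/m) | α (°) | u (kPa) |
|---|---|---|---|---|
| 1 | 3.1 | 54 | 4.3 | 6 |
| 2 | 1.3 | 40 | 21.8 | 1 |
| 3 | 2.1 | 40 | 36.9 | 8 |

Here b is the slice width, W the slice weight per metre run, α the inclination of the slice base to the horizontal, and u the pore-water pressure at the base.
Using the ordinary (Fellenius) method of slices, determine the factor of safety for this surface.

FS = 1.76

Ordinary method of slices: FS = Σ[c'·Δl_i + (W_i cosα_i − u_i·Δl_i)·tanφ'] / Σ W_i sinα_i, with Δl_i = b_i / cosα_i.
Slice 1: Δl = 3.1/cos4.3° = 3.109 m; N'_1 = 54·cos4.3° − 6·3.109 = 35.2; c'Δl = 14.61; W sinα = 4.0
Slice 2: Δl = 1.3/cos21.8° = 1.400 m; N'_2 = 40·cos21.8° − 1·1.400 = 35.7; c'Δl = 6.58; W sinα = 14.9
Slice 3: Δl = 2.1/cos36.9° = 2.626 m; N'_3 = 40·cos36.9° − 8·2.626 = 11.0; c'Δl = 12.34; W sinα = 24.0
Σc'Δl = 33.5 kN/m; ΣN' = 81.9 kN/m; ΣW sinα = 42.9 kN/m
Resisting = 33.5 + 81.9·tan27.1° = 33.5 + 41.9 = 75.5 kN/m
FS = 75.5 / 42.9 = 1.758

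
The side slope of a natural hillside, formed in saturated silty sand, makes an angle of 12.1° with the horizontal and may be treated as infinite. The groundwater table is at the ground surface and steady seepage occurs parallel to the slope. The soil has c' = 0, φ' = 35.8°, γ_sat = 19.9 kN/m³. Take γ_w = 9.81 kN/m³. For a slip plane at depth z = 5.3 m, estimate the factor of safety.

FS = 1.71

With seepage parallel to the slope and the water table at the surface, the effective normal stress on the slip plane uses the buoyant unit weight γ' = γ_sat − γ_w while the driving shear stress uses γ_sat:
FS = [c' + γ' z cos²β tanφ'] / [γ_sat z sinβ cosβ]
(For c' = 0 this reduces to FS = (γ'/γ_sat)·tanφ'/tanβ.)
γ' = 19.9 − 9.81 = 10.09 kN/m³
Numerator = 0.0 + 10.09·5.3·cos²12.1°·tan35.8° = 0.0 + 10.09·5.3·0.9561·0.7212 = 36.874 kPa
Denominator = 19.9·5.3·sin12.1°·cos12.1° = 19.9·5.3·0.2096·0.9778 = 21.617 kPa
FS = 36.874 / 21.617 = 1.706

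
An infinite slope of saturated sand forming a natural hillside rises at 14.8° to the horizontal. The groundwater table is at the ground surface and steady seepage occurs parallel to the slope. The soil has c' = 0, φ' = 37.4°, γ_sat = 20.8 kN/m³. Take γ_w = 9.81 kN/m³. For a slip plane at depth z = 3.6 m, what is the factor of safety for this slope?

FS = 1.53

With seepage parallel to the slope and the water table at the surface, the effective normal stress on the slip plane uses the buoyant unit weight γ' = γ_sat − γ_w while the driving shear stress uses γ_sat:
FS = [c' + γ' z cos²β tanφ'] / [γ_sat z sinβ cosβ]
(For c' = 0 this reduces to FS = (γ'/γ_sat)·tanφ'/tanβ.)
γ' = 20.8 − 9.81 = 10.99 kN/m³
Numerator = 0.0 + 10.99·3.6·cos²14.8°·tan37.4° = 0.0 + 10.99·3.6·0.9347·0.7646 = 28.275 kPa
Denominator = 20.8·3.6·sin14.8°·cos14.8° = 20.8·3.6·0.2554·0.9668 = 18.493 kPa
FS = 28.275 / 18.493 = 1.529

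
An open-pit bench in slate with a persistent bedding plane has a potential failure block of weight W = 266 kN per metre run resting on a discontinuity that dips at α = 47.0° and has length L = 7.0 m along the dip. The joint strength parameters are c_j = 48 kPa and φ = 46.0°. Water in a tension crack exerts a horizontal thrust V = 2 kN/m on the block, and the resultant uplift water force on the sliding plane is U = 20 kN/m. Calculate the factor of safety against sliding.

FS = 2.56

Resolving the block weight along and normal to the plane and applying the Mohr–Coulomb strength on the joint:
N' = W cosα − U − V sinα = 266·cos47.0° − 20 − 2·sin47.0° = 159.9 kN/m
Driving force T = W sinα + V cosα = 266·sin47.0° + 2·cos47.0° = 195.9 kN/m
Resisting force R = c_j·L + N'·tanφ = 48·7.0 + 159.9·tan46.0° = 336.0 + 165.6 = 501.6 kN/m
FS = R / T = 501.6 / 195.9 = 2.561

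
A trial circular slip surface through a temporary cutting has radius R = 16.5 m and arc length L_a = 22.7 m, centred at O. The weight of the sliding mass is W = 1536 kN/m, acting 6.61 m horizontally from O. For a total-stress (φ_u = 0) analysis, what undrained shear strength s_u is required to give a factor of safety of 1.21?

FS = s_u·L_a·R / (W·d), so s_u = FS·W·d / (L_a·R).
s_u = 1.21·1536·6.61 / (22.70·16.5) = 12285.1 / 374.55 = 32.80 kPa

s_u = 32.8 kPa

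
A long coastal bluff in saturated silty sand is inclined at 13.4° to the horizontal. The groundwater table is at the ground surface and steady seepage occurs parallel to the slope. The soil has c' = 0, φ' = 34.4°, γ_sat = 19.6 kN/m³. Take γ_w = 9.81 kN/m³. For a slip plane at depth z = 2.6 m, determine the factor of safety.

With seepage parallel to the slope and the water table at the surface, the effective normal stress on the slip plane uses the buoyant unit weight γ' = γ_sat − γ_w while the driving shear stress uses γ_sat:
FS = [c' + γ' z cos²β tanφ'] / [γ_sat z sinβ cosβ]
(For c' = 0 this reduces to FS = (γ'/γ_sat)·tanφ'/tanβ.)
γ' = 19.6 − 9.81 = 9.79 kN/m³
Numerator = 0.0 + 9.79·2.6·cos²13.4°·tan34.4° = 0.0 + 9.79·2.6·0.9463·0.6847 = 16.493 kPa
Denominator = 19.6·2.6·sin13.4°·cos13.4° = 19.6·2.6·0.2317·0.9728 = 11.488 kPa
FS = 16.493 / 11.488 = 1.436

FS = 1.44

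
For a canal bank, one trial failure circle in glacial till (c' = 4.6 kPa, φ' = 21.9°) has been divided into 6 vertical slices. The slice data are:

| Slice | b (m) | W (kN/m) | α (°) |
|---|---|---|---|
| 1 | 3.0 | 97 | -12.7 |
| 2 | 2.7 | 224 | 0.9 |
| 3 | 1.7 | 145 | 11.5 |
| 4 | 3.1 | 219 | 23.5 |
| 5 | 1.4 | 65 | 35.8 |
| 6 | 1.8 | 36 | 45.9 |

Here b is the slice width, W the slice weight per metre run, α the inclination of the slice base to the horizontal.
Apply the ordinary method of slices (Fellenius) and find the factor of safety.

FS = 2.26

Ordinary method of slices: FS = Σ[c'·Δl_i + (W_i cosα_i)·tanφ'] / Σ W_i sinα_i, with Δl_i = b_i / cosα_i.
Slice 1: Δl = 3.0/cos(-12.7°) = 3.075 m; N'_1 = 97·cos(-12.7°) = 94.6; c'Δl = 14.15; W sinα = -21.3
Slice 2: Δl = 2.7/cos0.9° = 2.700 m; N'_2 = 224·cos0.9° = 224.0; c'Δl = 12.42; W sinα = 3.5
Slice 3: Δl = 1.7/cos11.5° = 1.735 m; N'_3 = 145·cos11.5° = 142.1; c'Δl = 7.98; W sinα = 28.9
Slice 4: Δl = 3.1/cos23.5° = 3.380 m; N'_4 = 219·cos23.5° = 200.8; c'Δl = 15.55; W sinα = 87.3
Slice 5: Δl = 1.4/cos35.8° = 1.726 m; N'_5 = 65·cos35.8° = 52.7; c'Δl = 7.94; W sinα = 38.0
Slice 6: Δl = 1.8/cos45.9° = 2.587 m; N'_6 = 36·cos45.9° = 25.1; c'Δl = 11.90; W sinα = 25.9
Σc'Δl = 69.9 kN/m; ΣN' = 739.3 kN/m; ΣW sinα = 162.3 kN/m
Resisting = 69.9 + 739.3·tan21.9° = 69.9 + 297.2 = 367.1 kN/m
FS = 367.1 / 162.3 = 2.262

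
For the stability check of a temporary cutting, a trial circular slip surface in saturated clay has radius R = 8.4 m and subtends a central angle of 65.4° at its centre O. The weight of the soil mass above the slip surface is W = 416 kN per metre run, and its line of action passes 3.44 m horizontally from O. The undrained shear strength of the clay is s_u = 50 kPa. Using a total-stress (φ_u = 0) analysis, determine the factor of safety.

FS = 2.81

Taking moments about the centre O, the resisting moment is provided by the undrained shear strength acting along the arc:
Arc length L_a = R·θ = 8.4·(65.4°·π/180) = 8.4·1.1414 = 9.59 m
M_R = s_u·L_a·R = 50·9.59·8.4 = 4027.0 kN·m/m
M_D = W·d = 416·3.44 = 1431.0 kN·m/m
FS = M_R / M_D = 4027.0 / 1431.0 = 2.814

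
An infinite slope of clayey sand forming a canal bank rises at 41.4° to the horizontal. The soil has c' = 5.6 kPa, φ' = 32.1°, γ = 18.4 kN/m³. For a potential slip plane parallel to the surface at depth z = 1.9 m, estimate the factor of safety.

For an infinite slope with a slip plane parallel to the surface (no pore pressure): FS = [c' + γz cos²β tanφ'] / [γz sinβ cosβ].
γz = 18.4·1.9 = 34.96 kN/m²
Numerator = 5.6 + 34.96·cos²41.4°·tan32.1° = 5.6 + 34.96·0.5627·0.6273 = 17.939 kPa
Denominator = 34.96·sin41.4°·cos41.4° = 34.96·0.6613·0.7501 = 17.342 kPa
FS = 17.939 / 17.342 = 1.034

FS = 1.03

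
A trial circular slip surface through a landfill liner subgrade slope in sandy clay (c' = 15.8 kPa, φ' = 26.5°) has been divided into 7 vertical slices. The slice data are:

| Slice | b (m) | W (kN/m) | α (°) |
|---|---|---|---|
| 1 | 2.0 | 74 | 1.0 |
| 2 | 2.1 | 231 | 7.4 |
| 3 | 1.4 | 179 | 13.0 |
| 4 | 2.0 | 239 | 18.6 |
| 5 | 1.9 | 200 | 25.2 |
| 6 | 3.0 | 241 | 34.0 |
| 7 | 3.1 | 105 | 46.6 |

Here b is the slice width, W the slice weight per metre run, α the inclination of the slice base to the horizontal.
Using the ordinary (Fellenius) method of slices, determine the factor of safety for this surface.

FS = 1.94

Ordinary method of slices: FS = Σ[c'·Δl_i + (W_i cosα_i)·tanφ'] / Σ W_i sinα_i, with Δl_i = b_i / cosα_i.
Slice 1: Δl = 2.0/cos1.0° = 2.000 m; N'_1 = 74·cos1.0° = 74.0; c'Δl = 31.60; W sinα = 1.3
Slice 2: Δl = 2.1/cos7.4° = 2.118 m; N'_2 = 231·cos7.4° = 229.1; c'Δl = 33.46; W sinα = 29.8
Slice 3: Δl = 1.4/cos13.0° = 1.437 m; N'_3 = 179·cos13.0° = 174.4; c'Δl = 22.70; W sinα = 40.3
Slice 4: Δl = 2.0/cos18.6° = 2.110 m; N'_4 = 239·cos18.6° = 226.5; c'Δl = 33.34; W sinα = 76.2
Slice 5: Δl = 1.9/cos25.2° = 2.100 m; N'_5 = 200·cos25.2° = 181.0; c'Δl = 33.18; W sinα = 85.2
Slice 6: Δl = 3.0/cos34.0° = 3.619 m; N'_6 = 241·cos34.0° = 199.8; c'Δl = 57.17; W sinα = 134.8
Slice 7: Δl = 3.1/cos46.6° = 4.512 m; N'_7 = 105·cos46.6° = 72.1; c'Δl = 71.29; W sinα = 76.3
Σc'Δl = 282.7 kN/m; ΣN' = 1156.9 kN/m; ΣW sinα = 443.8 kN/m
Resisting = 282.7 + 1156.9·tan26.5° = 282.7 + 576.8 = 859.6 kN/m
FS = 859.6 / 443.8 = 1.937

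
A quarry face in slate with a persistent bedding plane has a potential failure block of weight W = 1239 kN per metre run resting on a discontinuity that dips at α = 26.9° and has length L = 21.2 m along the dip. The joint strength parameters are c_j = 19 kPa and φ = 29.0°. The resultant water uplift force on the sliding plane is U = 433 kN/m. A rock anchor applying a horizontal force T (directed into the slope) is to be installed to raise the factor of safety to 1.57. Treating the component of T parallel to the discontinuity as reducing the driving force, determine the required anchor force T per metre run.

Resolving forces along and normal to the sliding plane, with the horizontal anchor force T adding T·sinα to the effective normal force and T·cosα acting up the plane against the driving force:
FS = [c_jL + (W cosα − U + T sinα) tanφ] / [W sinα − T cosα]
Without the anchor: N' = 671.9 kN/m, driving T_d = 560.6 kN/m, resisting R = 19·21.2 + 671.9·tan29.0° = 775.3 kN/m, FS = 1.38.
Setting FS = 1.57 and solving for T:
1.57·(560.6 − T cos26.9°) = 775.3 + T sin26.9°·tan29.0°
T·(sin26.9°·tan29.0° + 1.57·cos26.9°) = 1.57·560.6 − 775.3
T·(0.4524·0.5543 + 1.57·0.8918) = 880.1 − 775.3 = 104.8
T·1.6509 = 104.8
T = 63.5 kN/m

T = 63 kN/m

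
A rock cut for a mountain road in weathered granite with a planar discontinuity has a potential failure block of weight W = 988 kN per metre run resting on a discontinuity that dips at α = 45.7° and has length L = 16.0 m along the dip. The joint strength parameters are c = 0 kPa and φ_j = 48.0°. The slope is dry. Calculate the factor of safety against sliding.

FS = 1.08

Resolving the block weight along and normal to the plane and applying the Mohr–Coulomb strength on the joint:
N' = W cosα = 988·cos45.7° = 690.0 kN/m
Driving force T = W sinα = 988·sin45.7° = 707.1 kN/m
Resisting force R = c·L + N'·tanφ_j = 0·16.0 + 690.0·tan48.0° = 0.0 + 766.4 = 766.4 kN/m
FS = R / T = 766.4 / 707.1 = 1.084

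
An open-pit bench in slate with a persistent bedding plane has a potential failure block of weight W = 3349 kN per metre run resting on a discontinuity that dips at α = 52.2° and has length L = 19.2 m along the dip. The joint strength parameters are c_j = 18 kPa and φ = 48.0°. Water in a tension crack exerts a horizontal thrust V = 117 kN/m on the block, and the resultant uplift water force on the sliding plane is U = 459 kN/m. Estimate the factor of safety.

FS = 0.74

Resolving the block weight along and normal to the plane and applying the Mohr–Coulomb strength on the joint:
N' = W cosα − U − V sinα = 3349·cos52.2° − 459 − 117·sin52.2° = 1501.2 kN/m
Driving force T = W sinα + V cosα = 3349·sin52.2° + 117·cos52.2° = 2717.9 kN/m
Resisting force R = c_j·L + N'·tanφ = 18·19.2 + 1501.2·tan48.0° = 345.6 + 1667.2 = 2012.8 kN/m
FS = R / T = 2012.8 / 2717.9 = 0.741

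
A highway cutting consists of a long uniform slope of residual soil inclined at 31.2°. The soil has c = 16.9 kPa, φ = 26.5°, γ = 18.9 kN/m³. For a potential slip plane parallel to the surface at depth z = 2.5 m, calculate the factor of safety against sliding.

For an infinite slope with a slip plane parallel to the surface (no pore pressure): FS = [c + γz cos²β tanφ] / [γz sinβ cosβ].
γz = 18.9·2.5 = 47.25 kN/m²
Numerator = 16.9 + 47.25·cos²31.2°·tan26.5° = 16.9 + 47.25·0.7316·0.4986 = 34.136 kPa
Denominator = 47.25·sin31.2°·cos31.2° = 47.25·0.5180·0.8554 = 20.937 kPa
FS = 34.136 / 20.937 = 1.630

FS = 1.63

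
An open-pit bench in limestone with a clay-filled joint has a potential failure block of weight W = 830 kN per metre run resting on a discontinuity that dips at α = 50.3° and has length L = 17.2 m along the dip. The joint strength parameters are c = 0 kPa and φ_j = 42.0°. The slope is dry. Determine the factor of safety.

FS = 0.75

Resolving the block weight along and normal to the plane and applying the Mohr–Coulomb strength on the joint:
N' = W cosα = 830·cos50.3° = 530.2 kN/m
Driving force T = W sinα = 830·sin50.3° = 638.6 kN/m
Resisting force R = c·L + N'·tanφ_j = 0·17.2 + 530.2·tan42.0° = 0.0 + 477.4 = 477.4 kN/m
FS = R / T = 477.4 / 638.6 = 0.748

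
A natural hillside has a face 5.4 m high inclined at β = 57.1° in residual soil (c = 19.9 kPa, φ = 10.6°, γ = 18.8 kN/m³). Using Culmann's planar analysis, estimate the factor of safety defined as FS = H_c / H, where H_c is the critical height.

FS = 2.08

H_c = (4c/γ) · sinβ cosφ / [1 − cos(β − φ)]
    = (4·19.9/18.8) · sin57.1°·cos10.6° / [1 − cos46.5°]
    = 4.234 · 0.8253 / 0.3116 = 11.21 m
FS = H_c / H = 11.21 / 5.4 = 2.076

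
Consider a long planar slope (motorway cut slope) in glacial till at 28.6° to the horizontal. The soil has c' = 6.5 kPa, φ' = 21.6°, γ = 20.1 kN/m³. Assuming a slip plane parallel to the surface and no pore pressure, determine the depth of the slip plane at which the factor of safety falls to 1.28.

Setting FS = 1.28 in FS = [c' + γz cos²β tanφ'] / [γz sinβ cosβ] and solving for z:
z = c' / [γ cosβ (FS·sinβ − cosβ·tanφ')]
  = 6.5 / [20.1·cos28.6°·(1.28·sin28.6° − cos28.6°·tan21.6°)]
  = 6.5 / [20.1·0.8780·(1.28·0.4787 − 0.8780·0.3959)]
  = 6.5 / 4.6785 = 1.389 m

z = 1.39 m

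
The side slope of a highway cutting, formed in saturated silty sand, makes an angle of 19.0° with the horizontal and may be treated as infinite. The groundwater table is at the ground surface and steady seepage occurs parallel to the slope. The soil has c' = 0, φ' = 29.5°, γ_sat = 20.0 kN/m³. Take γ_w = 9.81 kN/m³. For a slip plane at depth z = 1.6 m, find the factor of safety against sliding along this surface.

FS = 0.84

With seepage parallel to the slope and the water table at the surface, the effective normal stress on the slip plane uses the buoyant unit weight γ' = γ_sat − γ_w while the driving shear stress uses γ_sat:
FS = [c' + γ' z cos²β tanφ'] / [γ_sat z sinβ cosβ]
(For c' = 0 this reduces to FS = (γ'/γ_sat)·tanφ'/tanβ.)
γ' = 20.0 − 9.81 = 10.19 kN/m³
Numerator = 0.0 + 10.19·1.6·cos²19.0°·tan29.5° = 0.0 + 10.19·1.6·0.8940·0.5658 = 8.247 kPa
Denominator = 20.0·1.6·sin19.0°·cos19.0° = 20.0·1.6·0.3256·0.9455 = 9.851 kPa
FS = 8.247 / 9.851 = 0.837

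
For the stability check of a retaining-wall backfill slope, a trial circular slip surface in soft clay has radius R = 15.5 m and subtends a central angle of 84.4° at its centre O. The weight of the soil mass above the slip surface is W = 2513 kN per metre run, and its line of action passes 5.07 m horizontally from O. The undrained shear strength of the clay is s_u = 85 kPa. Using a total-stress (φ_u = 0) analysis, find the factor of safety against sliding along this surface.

FS = 2.36

Taking moments about the centre O, the resisting moment is provided by the undrained shear strength acting along the arc:
Arc length L_a = R·θ = 15.5·(84.4°·π/180) = 15.5·1.4731 = 22.83 m
M_R = s_u·L_a·R = 85·22.83·15.5 = 30081.7 kN·m/m
M_D = W·d = 2513·5.07 = 12740.9 kN·m/m
FS = M_R / M_D = 30081.7 / 12740.9 = 2.361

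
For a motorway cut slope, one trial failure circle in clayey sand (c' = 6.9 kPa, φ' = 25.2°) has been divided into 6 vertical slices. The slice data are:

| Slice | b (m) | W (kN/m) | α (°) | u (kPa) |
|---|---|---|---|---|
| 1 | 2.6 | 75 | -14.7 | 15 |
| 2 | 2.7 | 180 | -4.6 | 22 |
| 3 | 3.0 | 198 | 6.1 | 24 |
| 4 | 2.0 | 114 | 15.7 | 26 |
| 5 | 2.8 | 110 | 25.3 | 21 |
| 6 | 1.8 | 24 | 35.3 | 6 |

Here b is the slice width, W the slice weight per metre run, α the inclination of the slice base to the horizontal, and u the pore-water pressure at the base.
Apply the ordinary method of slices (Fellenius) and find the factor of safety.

Ordinary method of slices: FS = Σ[c'·Δl_i + (W_i cosα_i − u_i·Δl_i)·tanφ'] / Σ W_i sinα_i, with Δl_i = b_i / cosα_i.
Slice 1: Δl = 2.6/cos(-14.7°) = 2.688 m; N'_1 = 75·cos(-14.7°) − 15·2.688 = 32.2; c'Δl = 18.55; W sinα = -19.0
Slice 2: Δl = 2.7/cos(-4.6°) = 2.709 m; N'_2 = 180·cos(-4.6°) − 22·2.709 = 119.8; c'Δl = 18.69; W sinα = -14.4
Slice 3: Δl = 3.0/cos6.1° = 3.017 m; N'_3 = 198·cos6.1° − 24·3.017 = 124.5; c'Δl = 20.82; W sinα = 21.0
Slice 4: Δl = 2.0/cos15.7° = 2.078 m; N'_4 = 114·cos15.7° − 26·2.078 = 55.7; c'Δl = 14.33; W sinα = 30.8
Slice 5: Δl = 2.8/cos25.3° = 3.097 m; N'_5 = 110·cos25.3° − 21·3.097 = 34.4; c'Δl = 21.37; W sinα = 47.0
Slice 6: Δl = 1.8/cos35.3° = 2.206 m; N'_6 = 24·cos35.3° − 6·2.206 = 6.4; c'Δl = 15.22; W sinα = 13.9
Σc'Δl = 109.0 kN/m; ΣN' = 373.0 kN/m; ΣW sinα = 79.3 kN/m
Resisting = 109.0 + 373.0·tan25.2° = 109.0 + 175.5 = 284.5 kN/m
FS = 284.5 / 79.3 = 3.588

FS = 3.59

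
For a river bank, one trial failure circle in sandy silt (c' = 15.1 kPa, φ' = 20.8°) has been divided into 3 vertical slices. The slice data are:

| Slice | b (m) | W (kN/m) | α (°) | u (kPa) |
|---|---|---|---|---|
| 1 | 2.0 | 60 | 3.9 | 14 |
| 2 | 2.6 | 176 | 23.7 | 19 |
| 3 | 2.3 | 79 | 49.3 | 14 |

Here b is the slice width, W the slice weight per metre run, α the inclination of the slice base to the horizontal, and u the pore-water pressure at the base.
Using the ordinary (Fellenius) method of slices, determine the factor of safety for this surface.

Ordinary method of slices: FS = Σ[c'·Δl_i + (W_i cosα_i − u_i·Δl_i)·tanφ'] / Σ W_i sinα_i, with Δl_i = b_i / cosα_i.
Slice 1: Δl = 2.0/cos3.9° = 2.005 m; N'_1 = 60·cos3.9° − 14·2.005 = 31.8; c'Δl = 30.27; W sinα = 4.1
Slice 2: Δl = 2.6/cos23.7° = 2.839 m; N'_2 = 176·cos23.7° − 19·2.839 = 107.2; c'Δl = 42.88; W sinα = 70.7
Slice 3: Δl = 2.3/cos49.3° = 3.527 m; N'_3 = 79·cos49.3° − 14·3.527 = 2.1; c'Δl = 53.26; W sinα = 59.9
Σc'Δl = 126.4 kN/m; ΣN' = 141.1 kN/m; ΣW sinα = 134.7 kN/m
Resisting = 126.4 + 141.1·tan20.8° = 126.4 + 53.6 = 180.0 kN/m
FS = 180.0 / 134.7 = 1.336

FS = 1.34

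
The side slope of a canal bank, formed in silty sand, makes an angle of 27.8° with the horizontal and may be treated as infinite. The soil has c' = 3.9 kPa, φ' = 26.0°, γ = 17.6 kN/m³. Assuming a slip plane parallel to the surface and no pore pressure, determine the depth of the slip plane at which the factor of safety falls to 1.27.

Setting FS = 1.27 in FS = [c' + γz cos²β tanφ'] / [γz sinβ cosβ] and solving for z:
z = c' / [γ cosβ (FS·sinβ − cosβ·tanφ')]
  = 3.9 / [17.6·cos27.8°·(1.27·sin27.8° − cos27.8°·tan26.0°)]
  = 3.9 / [17.6·0.8846·(1.27·0.4664 − 0.8846·0.4877)]
  = 3.9 / 2.5046 = 1.557 m

z = 1.56 m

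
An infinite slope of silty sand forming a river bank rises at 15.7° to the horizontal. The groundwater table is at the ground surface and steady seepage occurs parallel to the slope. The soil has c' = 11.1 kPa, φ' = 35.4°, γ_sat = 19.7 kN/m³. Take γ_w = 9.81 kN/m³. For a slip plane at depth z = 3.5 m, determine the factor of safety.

With seepage parallel to the slope and the water table at the surface, the effective normal stress on the slip plane uses the buoyant unit weight γ' = γ_sat − γ_w while the driving shear stress uses γ_sat:
FS = [c' + γ' z cos²β tanφ'] / [γ_sat z sinβ cosβ]
γ' = 19.7 − 9.81 = 9.89 kN/m³
Numerator = 11.1 + 9.89·3.5·cos²15.7°·tan35.4° = 11.1 + 9.89·3.5·0.9268·0.7107 = 33.898 kPa
Denominator = 19.7·3.5·sin15.7°·cos15.7° = 19.7·3.5·0.2706·0.9627 = 17.962 kPa
FS = 33.898 / 17.962 = 1.887

FS = 1.89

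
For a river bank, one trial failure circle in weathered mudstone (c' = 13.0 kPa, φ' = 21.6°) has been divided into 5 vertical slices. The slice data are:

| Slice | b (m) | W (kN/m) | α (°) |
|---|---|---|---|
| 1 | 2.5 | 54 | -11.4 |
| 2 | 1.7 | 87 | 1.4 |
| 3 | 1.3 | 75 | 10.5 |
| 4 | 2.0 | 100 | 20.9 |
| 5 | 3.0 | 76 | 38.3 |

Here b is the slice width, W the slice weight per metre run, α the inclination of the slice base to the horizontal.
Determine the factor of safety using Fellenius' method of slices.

FS = 3.36

Ordinary method of slices: FS = Σ[c'·Δl_i + (W_i cosα_i)·tanφ'] / Σ W_i sinα_i, with Δl_i = b_i / cosα_i.
Slice 1: Δl = 2.5/cos(-11.4°) = 2.550 m; N'_1 = 54·cos(-11.4°) = 52.9; c'Δl = 33.15; W sinα = -10.7
Slice 2: Δl = 1.7/cos1.4° = 1.701 m; N'_2 = 87·cos1.4° = 87.0; c'Δl = 22.11; W sinα = 2.1
Slice 3: Δl = 1.3/cos10.5° = 1.322 m; N'_3 = 75·cos10.5° = 73.7; c'Δl = 17.19; W sinα = 13.7
Slice 4: Δl = 2.0/cos20.9° = 2.141 m; N'_4 = 100·cos20.9° = 93.4; c'Δl = 27.83; W sinα = 35.7
Slice 5: Δl = 3.0/cos38.3° = 3.823 m; N'_5 = 76·cos38.3° = 59.6; c'Δl = 49.70; W sinα = 47.1
Σc'Δl = 150.0 kN/m; ΣN' = 366.7 kN/m; ΣW sinα = 87.9 kN/m
Resisting = 150.0 + 366.7·tan21.6° = 150.0 + 145.2 = 295.2 kN/m
FS = 295.2 / 87.9 = 3.358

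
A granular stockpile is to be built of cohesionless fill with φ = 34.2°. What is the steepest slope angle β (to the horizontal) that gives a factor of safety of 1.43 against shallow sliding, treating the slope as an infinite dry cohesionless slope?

β = 25.4°

For an infinite dry cohesionless slope FS = tanφ/tanβ, so tanβ = tanφ / FS.
tanβ = tan34.2° / 1.43 = 0.6796 / 1.43 = 0.4752
β = arctan(0.4752) = 25.42°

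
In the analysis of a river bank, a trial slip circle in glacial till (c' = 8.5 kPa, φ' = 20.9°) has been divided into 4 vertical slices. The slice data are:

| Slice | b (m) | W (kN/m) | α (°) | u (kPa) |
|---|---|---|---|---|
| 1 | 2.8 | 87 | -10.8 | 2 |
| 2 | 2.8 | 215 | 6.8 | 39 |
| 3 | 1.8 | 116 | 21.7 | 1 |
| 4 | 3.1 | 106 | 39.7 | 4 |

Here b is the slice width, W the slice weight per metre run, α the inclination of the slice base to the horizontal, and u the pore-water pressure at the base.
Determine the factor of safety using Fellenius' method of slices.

Ordinary method of slices: FS = Σ[c'·Δl_i + (W_i cosα_i − u_i·Δl_i)·tanφ'] / Σ W_i sinα_i, with Δl_i = b_i / cosα_i.
Slice 1: Δl = 2.8/cos(-10.8°) = 2.850 m; N'_1 = 87·cos(-10.8°) − 2·2.850 = 79.8; c'Δl = 24.23; W sinα = -16.3
Slice 2: Δl = 2.8/cos6.8° = 2.820 m; N'_2 = 215·cos6.8° − 39·2.820 = 103.5; c'Δl = 23.97; W sinα = 25.5
Slice 3: Δl = 1.8/cos21.7° = 1.937 m; N'_3 = 116·cos21.7° − 1·1.937 = 105.8; c'Δl = 16.47; W sinα = 42.9
Slice 4: Δl = 3.1/cos39.7° = 4.029 m; N'_4 = 106·cos39.7° − 4·4.029 = 65.4; c'Δl = 34.25; W sinα = 67.7
Σc'Δl = 98.9 kN/m; ΣN' = 354.6 kN/m; ΣW sinα = 119.8 kN/m
Resisting = 98.9 + 354.6·tan20.9° = 98.9 + 135.4 = 234.3 kN/m
FS = 234.3 / 119.8 = 1.957

FS = 1.96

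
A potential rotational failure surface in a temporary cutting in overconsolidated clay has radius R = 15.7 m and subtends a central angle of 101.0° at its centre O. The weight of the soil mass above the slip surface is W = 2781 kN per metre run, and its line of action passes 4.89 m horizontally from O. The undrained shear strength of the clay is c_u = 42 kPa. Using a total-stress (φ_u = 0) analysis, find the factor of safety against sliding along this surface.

Taking moments about the centre O, the resisting moment is provided by the undrained shear strength acting along the arc:
Arc length L_a = R·θ = 15.7·(101.0°·π/180) = 15.7·1.7628 = 27.68 m
M_R = c_u·L_a·R = 42·27.68·15.7 = 18249.3 kN·m/m
M_D = W·d = 2781·4.89 = 13599.1 kN·m/m
FS = M_R / M_D = 18249.3 / 13599.1 = 1.342

FS = 1.34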